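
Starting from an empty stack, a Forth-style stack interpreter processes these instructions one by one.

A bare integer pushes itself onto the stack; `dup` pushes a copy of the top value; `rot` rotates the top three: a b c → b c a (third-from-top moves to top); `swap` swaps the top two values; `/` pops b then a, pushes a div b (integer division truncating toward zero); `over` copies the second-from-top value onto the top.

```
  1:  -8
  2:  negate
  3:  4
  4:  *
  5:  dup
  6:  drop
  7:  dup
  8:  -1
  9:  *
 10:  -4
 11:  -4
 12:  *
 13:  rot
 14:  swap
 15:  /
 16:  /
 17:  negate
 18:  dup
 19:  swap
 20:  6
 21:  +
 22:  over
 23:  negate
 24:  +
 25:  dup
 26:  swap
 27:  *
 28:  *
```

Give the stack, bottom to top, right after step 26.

[16, 6, 6]

-8     : [-8]
negate : [8]
4      : [8, 4]
*      : [32]
dup    : [32, 32]
drop   : [32]
dup    : [32, 32]
-1     : [32, 32, -1]
*      : [32, -32]
-4     : [32, -32, -4]
-4     : [32, -32, -4, -4]
*      : [32, -32, 16]
rot    : [-32, 16, 32]
swap   : [-32, 32, 16]
/      : [-32, 2]
/      : [-16]
negate : [16]
dup    : [16, 16]
swap   : [16, 16]
6      : [16, 16, 6]
+      : [16, 22]
over   : [16, 22, 16]
negate : [16, 22, -16]
+      : [16, 6]
dup    : [16, 6, 6]
swap   : [16, 6, 6]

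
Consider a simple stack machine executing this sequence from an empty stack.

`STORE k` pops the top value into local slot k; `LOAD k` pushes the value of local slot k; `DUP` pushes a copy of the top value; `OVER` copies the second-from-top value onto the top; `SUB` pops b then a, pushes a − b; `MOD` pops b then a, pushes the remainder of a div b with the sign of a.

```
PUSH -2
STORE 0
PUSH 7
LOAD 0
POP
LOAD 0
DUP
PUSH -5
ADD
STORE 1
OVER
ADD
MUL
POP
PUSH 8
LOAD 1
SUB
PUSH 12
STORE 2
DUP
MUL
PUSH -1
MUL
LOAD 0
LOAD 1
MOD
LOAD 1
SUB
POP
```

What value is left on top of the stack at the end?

-225

PUSH -2 → -2
STORE 0 → (empty)
PUSH 7  → 7
LOAD 0  → 7 -2
POP     → 7
LOAD 0  → 7 -2
DUP     → 7 -2 -2
PUSH -5 → 7 -2 -2 -5
ADD     → 7 -2 -7
STORE 1 → 7 -2
OVER    → 7 -2 7
ADD     → 7 5
MUL     → 35
POP     → (empty)
PUSH 8  → 8
LOAD 1  → 8 -7
SUB     → 15
PUSH 12 → 15 12
STORE 2 → 15
DUP     → 15 15
MUL     → 225
PUSH -1 → 225 -1
MUL     → -225
LOAD 0  → -225 -2
LOAD 1  → -225 -2 -7
MOD     → -225 -2
LOAD 1  → -225 -2 -7
SUB     → -225 5
POP     → -225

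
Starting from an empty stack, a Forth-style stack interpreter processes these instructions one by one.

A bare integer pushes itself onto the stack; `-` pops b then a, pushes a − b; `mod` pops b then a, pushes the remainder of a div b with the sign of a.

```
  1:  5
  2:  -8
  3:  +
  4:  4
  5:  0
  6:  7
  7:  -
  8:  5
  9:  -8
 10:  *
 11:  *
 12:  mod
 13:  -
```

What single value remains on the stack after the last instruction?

5   : [5]
-8  : [5, -8]
+   : [-3]
4   : [-3, 4]
0   : [-3, 4, 0]
7   : [-3, 4, 0, 7]
-   : [-3, 4, -7]
5   : [-3, 4, -7, 5]
-8  : [-3, 4, -7, 5, -8]
*   : [-3, 4, -7, -40]
*   : [-3, 4, 280]
mod : [-3, 4]
-   : [-7]

-7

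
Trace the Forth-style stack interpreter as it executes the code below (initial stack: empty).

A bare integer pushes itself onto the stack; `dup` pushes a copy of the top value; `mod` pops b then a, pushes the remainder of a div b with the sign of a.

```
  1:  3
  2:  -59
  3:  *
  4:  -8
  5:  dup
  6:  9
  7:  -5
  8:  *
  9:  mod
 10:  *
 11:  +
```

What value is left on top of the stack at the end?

-113

3    [3]
-59  [3, -59]
*    [-177]
-8   [-177, -8]
dup  [-177, -8, -8]
9    [-177, -8, -8, 9]
-5   [-177, -8, -8, 9, -5]
*    [-177, -8, -8, -45]
mod  [-177, -8, -8]
*    [-177, 64]
+    [-113]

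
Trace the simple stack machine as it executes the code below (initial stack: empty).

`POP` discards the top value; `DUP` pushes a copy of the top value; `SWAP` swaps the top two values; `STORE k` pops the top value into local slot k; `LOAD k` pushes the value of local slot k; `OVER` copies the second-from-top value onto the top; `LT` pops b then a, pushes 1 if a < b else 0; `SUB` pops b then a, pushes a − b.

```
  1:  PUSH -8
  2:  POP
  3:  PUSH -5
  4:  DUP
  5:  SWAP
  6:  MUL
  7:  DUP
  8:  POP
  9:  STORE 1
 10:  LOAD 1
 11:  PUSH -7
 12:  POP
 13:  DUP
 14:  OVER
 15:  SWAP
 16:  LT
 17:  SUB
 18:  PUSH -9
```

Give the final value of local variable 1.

25

PUSH -8 -> [-8]
POP     -> []
PUSH -5 -> [-5]
DUP     -> [-5, -5]
SWAP    -> [-5, -5]
MUL     -> [25]
DUP     -> [25, 25]
POP     -> [25]
STORE 1 -> []
LOAD 1  -> [25]
PUSH -7 -> [25, -7]
POP     -> [25]
DUP     -> [25, 25]
OVER    -> [25, 25, 25]
SWAP    -> [25, 25, 25]
LT      -> [25, 0]
SUB     -> [25]
PUSH -9 -> [25, -9]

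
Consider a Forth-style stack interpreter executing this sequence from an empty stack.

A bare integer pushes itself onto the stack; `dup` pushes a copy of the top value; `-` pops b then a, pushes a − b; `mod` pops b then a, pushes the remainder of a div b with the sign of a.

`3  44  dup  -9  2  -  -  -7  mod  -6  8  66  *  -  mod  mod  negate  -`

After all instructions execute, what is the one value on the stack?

3      → [3]
44     → [3, 44]
dup    → [3, 44, 44]
-9     → [3, 44, 44, -9]
2      → [3, 44, 44, -9, 2]
-      → [3, 44, 44, -11]
-      → [3, 44, 55]
-7     → [3, 44, 55, -7]
mod    → [3, 44, 6]
-6     → [3, 44, 6, -6]
8      → [3, 44, 6, -6, 8]
66     → [3, 44, 6, -6, 8, 66]
*      → [3, 44, 6, -6, 528]
-      → [3, 44, 6, -534]
mod    → [3, 44, 6]
mod    → [3, 2]
negate → [3, -2]
-      → [5]

5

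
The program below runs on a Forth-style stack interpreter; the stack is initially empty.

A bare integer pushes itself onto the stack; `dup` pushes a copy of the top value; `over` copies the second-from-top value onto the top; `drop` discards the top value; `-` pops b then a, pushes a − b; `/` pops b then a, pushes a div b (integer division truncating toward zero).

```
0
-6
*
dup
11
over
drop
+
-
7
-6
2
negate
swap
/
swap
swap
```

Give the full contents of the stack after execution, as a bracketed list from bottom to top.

[-11, 7, 0]

0      : [0]
-6     : [0, -6]
*      : [0]
dup    : [0, 0]
11     : [0, 0, 11]
over   : [0, 0, 11, 0]
drop   : [0, 0, 11]
+      : [0, 11]
-      : [-11]
7      : [-11, 7]
-6     : [-11, 7, -6]
2      : [-11, 7, -6, 2]
negate : [-11, 7, -6, -2]
swap   : [-11, 7, -2, -6]
/      : [-11, 7, 0]
swap   : [-11, 0, 7]
swap   : [-11, 7, 0]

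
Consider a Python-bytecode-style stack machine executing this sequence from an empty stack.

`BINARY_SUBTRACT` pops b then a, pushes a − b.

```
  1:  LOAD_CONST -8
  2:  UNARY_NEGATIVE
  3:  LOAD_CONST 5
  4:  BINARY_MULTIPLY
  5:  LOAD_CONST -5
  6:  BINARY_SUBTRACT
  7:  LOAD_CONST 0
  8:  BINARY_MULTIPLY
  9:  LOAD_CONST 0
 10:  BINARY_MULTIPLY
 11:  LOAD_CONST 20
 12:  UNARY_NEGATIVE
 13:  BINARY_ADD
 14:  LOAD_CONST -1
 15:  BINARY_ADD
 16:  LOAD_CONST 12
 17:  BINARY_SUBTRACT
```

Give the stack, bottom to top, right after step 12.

LOAD_CONST -8    -8
UNARY_NEGATIVE   8
LOAD_CONST 5     8 5
BINARY_MULTIPLY  40
LOAD_CONST -5    40 -5
BINARY_SUBTRACT  45
LOAD_CONST 0     45 0
BINARY_MULTIPLY  0
LOAD_CONST 0     0 0
BINARY_MULTIPLY  0
LOAD_CONST 20    0 20
UNARY_NEGATIVE   0 -20

[0, -20]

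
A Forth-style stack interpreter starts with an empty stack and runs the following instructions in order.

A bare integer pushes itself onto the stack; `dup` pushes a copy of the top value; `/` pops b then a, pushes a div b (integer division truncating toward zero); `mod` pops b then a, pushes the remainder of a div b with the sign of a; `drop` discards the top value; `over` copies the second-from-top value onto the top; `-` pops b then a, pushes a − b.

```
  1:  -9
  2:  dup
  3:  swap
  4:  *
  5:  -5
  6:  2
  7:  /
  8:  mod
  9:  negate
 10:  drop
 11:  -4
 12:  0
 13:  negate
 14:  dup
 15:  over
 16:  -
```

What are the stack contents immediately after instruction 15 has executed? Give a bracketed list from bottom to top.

-9     : -9
dup    : -9 -9
swap   : -9 -9
*      : 81
-5     : 81 -5
2      : 81 -5 2
/      : 81 -2
mod    : 1
negate : -1
drop   : (empty)
-4     : -4
0      : -4 0
negate : -4 0
dup    : -4 0 0
over   : -4 0 0 0

[-4, 0, 0, 0]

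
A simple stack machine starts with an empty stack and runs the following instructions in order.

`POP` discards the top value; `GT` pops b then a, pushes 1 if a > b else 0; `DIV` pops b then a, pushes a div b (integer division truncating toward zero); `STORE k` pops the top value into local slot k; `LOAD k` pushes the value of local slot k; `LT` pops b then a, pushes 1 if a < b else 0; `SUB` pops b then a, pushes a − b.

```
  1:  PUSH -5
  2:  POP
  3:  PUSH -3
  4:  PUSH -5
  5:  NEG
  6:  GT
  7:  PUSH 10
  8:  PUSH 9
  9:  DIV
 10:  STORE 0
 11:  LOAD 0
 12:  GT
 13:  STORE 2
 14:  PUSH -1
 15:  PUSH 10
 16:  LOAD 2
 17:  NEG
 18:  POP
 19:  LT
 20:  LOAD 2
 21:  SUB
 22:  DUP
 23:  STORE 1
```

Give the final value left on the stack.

PUSH -5 : -5
POP     : (empty)
PUSH -3 : -3
PUSH -5 : -3 -5
NEG     : -3 5
GT      : 0
PUSH 10 : 0 10
PUSH 9  : 0 10 9
DIV     : 0 1
STORE 0 : 0
LOAD 0  : 0 1
GT      : 0
STORE 2 : (empty)
PUSH -1 : -1
PUSH 10 : -1 10
LOAD 2  : -1 10 0
NEG     : -1 10 0
POP     : -1 10
LT      : 1
LOAD 2  : 1 0
SUB     : 1
DUP     : 1 1
STORE 1 : 1

1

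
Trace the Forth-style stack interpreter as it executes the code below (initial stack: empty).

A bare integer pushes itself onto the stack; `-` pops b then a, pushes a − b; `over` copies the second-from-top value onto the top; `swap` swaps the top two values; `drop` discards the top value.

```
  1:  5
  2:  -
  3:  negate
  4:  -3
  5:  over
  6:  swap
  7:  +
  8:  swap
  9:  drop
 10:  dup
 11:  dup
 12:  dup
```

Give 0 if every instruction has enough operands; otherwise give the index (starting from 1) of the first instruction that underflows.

2

5 → [5]
-  — needs 2 operands, stack has 1 → underflow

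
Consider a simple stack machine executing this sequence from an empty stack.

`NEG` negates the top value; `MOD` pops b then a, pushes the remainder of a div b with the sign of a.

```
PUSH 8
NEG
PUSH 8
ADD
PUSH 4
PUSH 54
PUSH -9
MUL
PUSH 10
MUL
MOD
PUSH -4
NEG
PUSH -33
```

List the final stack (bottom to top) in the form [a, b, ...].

PUSH 8    [8]
NEG       [-8]
PUSH 8    [-8, 8]
ADD       [0]
PUSH 4    [0, 4]
PUSH 54   [0, 4, 54]
PUSH -9   [0, 4, 54, -9]
MUL       [0, 4, -486]
PUSH 10   [0, 4, -486, 10]
MUL       [0, 4, -4860]
MOD       [0, 4]
PUSH -4   [0, 4, -4]
NEG       [0, 4, 4]
PUSH -33  [0, 4, 4, -33]

[0, 4, 4, -33]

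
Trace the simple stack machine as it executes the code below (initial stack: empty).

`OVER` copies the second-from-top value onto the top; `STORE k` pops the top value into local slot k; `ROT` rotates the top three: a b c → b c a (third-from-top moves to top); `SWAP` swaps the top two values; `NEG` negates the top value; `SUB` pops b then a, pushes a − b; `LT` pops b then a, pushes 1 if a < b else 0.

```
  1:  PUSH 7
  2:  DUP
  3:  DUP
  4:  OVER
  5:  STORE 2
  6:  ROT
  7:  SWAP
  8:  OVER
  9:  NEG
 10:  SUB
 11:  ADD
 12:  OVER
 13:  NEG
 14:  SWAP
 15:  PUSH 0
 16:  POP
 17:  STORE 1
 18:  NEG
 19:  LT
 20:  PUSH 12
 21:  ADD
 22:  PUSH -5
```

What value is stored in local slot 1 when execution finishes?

PUSH 7  → [7]
DUP     → [7, 7]
DUP     → [7, 7, 7]
OVER    → [7, 7, 7, 7]
STORE 2 → [7, 7, 7]
ROT     → [7, 7, 7]
SWAP    → [7, 7, 7]
OVER    → [7, 7, 7, 7]
NEG     → [7, 7, 7, -7]
SUB     → [7, 7, 14]
ADD     → [7, 21]
OVER    → [7, 21, 7]
NEG     → [7, 21, -7]
SWAP    → [7, -7, 21]
PUSH 0  → [7, -7, 21, 0]
POP     → [7, -7, 21]
STORE 1 → [7, -7]
NEG     → [7, 7]
LT      → [0]
PUSH 12 → [0, 12]
ADD     → [12]
PUSH -5 → [12, -5]

21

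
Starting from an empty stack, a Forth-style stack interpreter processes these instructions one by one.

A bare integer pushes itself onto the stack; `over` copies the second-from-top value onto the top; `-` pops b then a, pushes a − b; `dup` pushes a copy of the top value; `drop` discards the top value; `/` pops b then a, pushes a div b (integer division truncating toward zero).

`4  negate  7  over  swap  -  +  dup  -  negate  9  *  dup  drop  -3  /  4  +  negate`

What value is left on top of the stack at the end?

4      -> 4
negate -> -4
7      -> -4 7
over   -> -4 7 -4
swap   -> -4 -4 7
-      -> -4 -11
+      -> -15
dup    -> -15 -15
-      -> 0
negate -> 0
9      -> 0 9
*      -> 0
dup    -> 0 0
drop   -> 0
-3     -> 0 -3
/      -> 0
4      -> 0 4
+      -> 4
negate -> -4

-4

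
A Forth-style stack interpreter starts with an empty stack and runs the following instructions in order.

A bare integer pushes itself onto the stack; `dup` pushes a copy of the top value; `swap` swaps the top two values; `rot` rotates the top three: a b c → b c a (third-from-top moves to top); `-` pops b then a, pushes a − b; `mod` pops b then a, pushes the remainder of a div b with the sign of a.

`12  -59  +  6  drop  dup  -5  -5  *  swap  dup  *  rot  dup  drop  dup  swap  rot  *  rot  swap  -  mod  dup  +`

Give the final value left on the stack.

-94

12    12
-59   12 -59
+     -47
6     -47 6
drop  -47
dup   -47 -47
-5    -47 -47 -5
-5    -47 -47 -5 -5
*     -47 -47 25
swap  -47 25 -47
dup   -47 25 -47 -47
*     -47 25 2209
rot   25 2209 -47
dup   25 2209 -47 -47
drop  25 2209 -47
dup   25 2209 -47 -47
swap  25 2209 -47 -47
rot   25 -47 -47 2209
*     25 -47 -103823
rot   -47 -103823 25
swap  -47 25 -103823
-     -47 103848
mod   -47
dup   -47 -47
+     -94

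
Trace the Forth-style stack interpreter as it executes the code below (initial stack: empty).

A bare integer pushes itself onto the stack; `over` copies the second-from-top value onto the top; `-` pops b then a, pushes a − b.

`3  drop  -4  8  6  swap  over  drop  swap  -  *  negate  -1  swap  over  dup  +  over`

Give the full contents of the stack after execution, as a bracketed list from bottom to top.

3       [3]
drop    []
-4      [-4]
8       [-4, 8]
6       [-4, 8, 6]
swap    [-4, 6, 8]
over    [-4, 6, 8, 6]
drop    [-4, 6, 8]
swap    [-4, 8, 6]
-       [-4, 2]
*       [-8]
negate  [8]
-1      [8, -1]
swap    [-1, 8]
over    [-1, 8, -1]
dup     [-1, 8, -1, -1]
+       [-1, 8, -2]
over    [-1, 8, -2, 8]

[-1, 8, -2, 8]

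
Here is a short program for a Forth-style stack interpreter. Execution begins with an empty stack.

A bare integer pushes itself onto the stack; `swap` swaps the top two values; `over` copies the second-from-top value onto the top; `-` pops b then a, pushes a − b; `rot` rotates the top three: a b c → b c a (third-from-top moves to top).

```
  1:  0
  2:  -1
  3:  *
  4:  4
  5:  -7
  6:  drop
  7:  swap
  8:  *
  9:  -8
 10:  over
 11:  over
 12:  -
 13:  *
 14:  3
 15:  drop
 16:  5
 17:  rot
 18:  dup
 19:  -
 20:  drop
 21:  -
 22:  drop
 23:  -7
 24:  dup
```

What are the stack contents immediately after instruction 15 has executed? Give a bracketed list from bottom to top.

0    : 0
-1   : 0 -1
*    : 0
4    : 0 4
-7   : 0 4 -7
drop : 0 4
swap : 4 0
*    : 0
-8   : 0 -8
over : 0 -8 0
over : 0 -8 0 -8
-    : 0 -8 8
*    : 0 -64
3    : 0 -64 3
drop : 0 -64

[0, -64]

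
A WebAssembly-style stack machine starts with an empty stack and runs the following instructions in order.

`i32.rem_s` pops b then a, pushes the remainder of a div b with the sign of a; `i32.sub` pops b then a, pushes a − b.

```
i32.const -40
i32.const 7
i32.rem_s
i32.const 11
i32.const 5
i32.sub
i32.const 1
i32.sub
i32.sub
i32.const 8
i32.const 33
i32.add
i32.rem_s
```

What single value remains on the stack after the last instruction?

-10

i32.const -40 → [-40]
i32.const 7   → [-40, 7]
i32.rem_s     → [-5]
i32.const 11  → [-5, 11]
i32.const 5   → [-5, 11, 5]
i32.sub       → [-5, 6]
i32.const 1   → [-5, 6, 1]
i32.sub       → [-5, 5]
i32.sub       → [-10]
i32.const 8   → [-10, 8]
i32.const 33  → [-10, 8, 33]
i32.add       → [-10, 41]
i32.rem_s     → [-10]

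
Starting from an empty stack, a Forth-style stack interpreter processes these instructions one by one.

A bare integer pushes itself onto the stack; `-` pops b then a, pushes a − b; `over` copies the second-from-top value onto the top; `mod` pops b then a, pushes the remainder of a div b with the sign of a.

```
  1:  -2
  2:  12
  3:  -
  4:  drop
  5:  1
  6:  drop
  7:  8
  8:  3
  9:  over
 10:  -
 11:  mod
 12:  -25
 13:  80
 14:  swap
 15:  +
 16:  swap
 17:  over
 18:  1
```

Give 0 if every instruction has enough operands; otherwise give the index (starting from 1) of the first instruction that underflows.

-2   -> [-2]
12   -> [-2, 12]
-    -> [-14]
drop -> []
1    -> [1]
drop -> []
8    -> [8]
3    -> [8, 3]
over -> [8, 3, 8]
-    -> [8, -5]
mod  -> [3]
-25  -> [3, -25]
80   -> [3, -25, 80]
swap -> [3, 80, -25]
+    -> [3, 55]
swap -> [55, 3]
over -> [55, 3, 55]
1    -> [55, 3, 55, 1]

0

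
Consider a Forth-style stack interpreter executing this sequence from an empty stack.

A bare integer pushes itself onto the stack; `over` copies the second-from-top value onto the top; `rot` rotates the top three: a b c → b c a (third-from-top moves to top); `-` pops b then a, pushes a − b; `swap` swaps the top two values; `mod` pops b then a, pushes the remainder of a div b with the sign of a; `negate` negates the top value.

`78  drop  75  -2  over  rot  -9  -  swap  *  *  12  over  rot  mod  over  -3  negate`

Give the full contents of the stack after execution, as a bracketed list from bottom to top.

78      78
drop    (empty)
75      75
-2      75 -2
over    75 -2 75
rot     -2 75 75
-9      -2 75 75 -9
-       -2 75 84
swap    -2 84 75
*       -2 6300
*       -12600
12      -12600 12
over    -12600 12 -12600
rot     12 -12600 -12600
mod     12 0
over    12 0 12
-3      12 0 12 -3
negate  12 0 12 3

[12, 0, 12, 3]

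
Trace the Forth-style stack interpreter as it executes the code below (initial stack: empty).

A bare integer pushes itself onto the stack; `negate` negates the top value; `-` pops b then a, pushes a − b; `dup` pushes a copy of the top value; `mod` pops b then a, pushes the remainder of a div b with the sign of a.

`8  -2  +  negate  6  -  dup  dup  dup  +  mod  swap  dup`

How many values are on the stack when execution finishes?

3

8       [8]
-2      [8, -2]
+       [6]
negate  [-6]
6       [-6, 6]
-       [-12]
dup     [-12, -12]
dup     [-12, -12, -12]
dup     [-12, -12, -12, -12]
+       [-12, -12, -24]
mod     [-12, -12]
swap    [-12, -12]
dup     [-12, -12, -12]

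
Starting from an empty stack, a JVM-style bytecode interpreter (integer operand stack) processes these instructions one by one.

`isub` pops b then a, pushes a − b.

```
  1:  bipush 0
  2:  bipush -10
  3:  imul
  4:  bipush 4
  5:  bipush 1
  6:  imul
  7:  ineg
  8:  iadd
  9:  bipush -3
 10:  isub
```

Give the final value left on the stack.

bipush 0    [0]
bipush -10  [0, -10]
imul        [0]
bipush 4    [0, 4]
bipush 1    [0, 4, 1]
imul        [0, 4]
ineg        [0, -4]
iadd        [-4]
bipush -3   [-4, -3]
isub        [-1]

-1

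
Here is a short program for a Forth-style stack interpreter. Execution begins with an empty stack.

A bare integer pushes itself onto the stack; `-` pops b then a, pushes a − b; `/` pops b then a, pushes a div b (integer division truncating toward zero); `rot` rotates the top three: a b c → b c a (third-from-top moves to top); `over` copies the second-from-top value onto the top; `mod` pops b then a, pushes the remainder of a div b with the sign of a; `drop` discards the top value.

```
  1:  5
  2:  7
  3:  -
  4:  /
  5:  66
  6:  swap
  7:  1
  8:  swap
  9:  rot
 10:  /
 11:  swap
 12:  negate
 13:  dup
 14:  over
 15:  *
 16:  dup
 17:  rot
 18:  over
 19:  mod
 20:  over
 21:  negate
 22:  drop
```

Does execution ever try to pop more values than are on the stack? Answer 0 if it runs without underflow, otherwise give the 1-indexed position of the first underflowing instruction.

4

5  [5]
7  [5, 7]
-  [-2]
/  — needs 2 operands, stack has 1 → underflow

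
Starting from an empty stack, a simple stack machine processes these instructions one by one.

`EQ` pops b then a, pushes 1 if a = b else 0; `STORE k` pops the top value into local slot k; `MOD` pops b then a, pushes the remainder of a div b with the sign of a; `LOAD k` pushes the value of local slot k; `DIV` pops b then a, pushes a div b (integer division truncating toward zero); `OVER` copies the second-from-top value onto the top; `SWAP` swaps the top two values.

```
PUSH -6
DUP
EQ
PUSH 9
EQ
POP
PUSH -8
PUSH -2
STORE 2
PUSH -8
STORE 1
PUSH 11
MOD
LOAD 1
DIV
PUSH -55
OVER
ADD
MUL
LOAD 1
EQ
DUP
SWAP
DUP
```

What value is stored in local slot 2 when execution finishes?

-2

PUSH -6  : [-6]
DUP      : [-6, -6]
EQ       : [1]
PUSH 9   : [1, 9]
EQ       : [0]
POP      : []
PUSH -8  : [-8]
PUSH -2  : [-8, -2]
STORE 2  : [-8]
PUSH -8  : [-8, -8]
STORE 1  : [-8]
PUSH 11  : [-8, 11]
MOD      : [-8]
LOAD 1   : [-8, -8]
DIV      : [1]
PUSH -55 : [1, -55]
OVER     : [1, -55, 1]
ADD      : [1, -54]
MUL      : [-54]
LOAD 1   : [-54, -8]
EQ       : [0]
DUP      : [0, 0]
SWAP     : [0, 0]
DUP      : [0, 0, 0]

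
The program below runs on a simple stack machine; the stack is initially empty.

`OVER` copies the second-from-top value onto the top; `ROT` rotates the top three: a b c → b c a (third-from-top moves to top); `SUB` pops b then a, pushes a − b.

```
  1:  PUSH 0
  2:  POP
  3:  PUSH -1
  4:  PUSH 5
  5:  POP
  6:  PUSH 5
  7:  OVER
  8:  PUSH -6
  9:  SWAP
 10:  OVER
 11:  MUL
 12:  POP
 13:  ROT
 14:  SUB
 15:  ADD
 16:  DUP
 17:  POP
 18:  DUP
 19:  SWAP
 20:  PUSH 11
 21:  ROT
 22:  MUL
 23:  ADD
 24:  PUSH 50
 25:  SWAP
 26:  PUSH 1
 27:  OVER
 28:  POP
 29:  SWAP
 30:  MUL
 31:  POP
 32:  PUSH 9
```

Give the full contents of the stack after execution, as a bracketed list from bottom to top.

PUSH 0   [0]
POP      []
PUSH -1  [-1]
PUSH 5   [-1, 5]
POP      [-1]
PUSH 5   [-1, 5]
OVER     [-1, 5, -1]
PUSH -6  [-1, 5, -1, -6]
SWAP     [-1, 5, -6, -1]
OVER     [-1, 5, -6, -1, -6]
MUL      [-1, 5, -6, 6]
POP      [-1, 5, -6]
ROT      [5, -6, -1]
SUB      [5, -5]
ADD      [0]
DUP      [0, 0]
POP      [0]
DUP      [0, 0]
SWAP     [0, 0]
PUSH 11  [0, 0, 11]
ROT      [0, 11, 0]
MUL      [0, 0]
ADD      [0]
PUSH 50  [0, 50]
SWAP     [50, 0]
PUSH 1   [50, 0, 1]
OVER     [50, 0, 1, 0]
POP      [50, 0, 1]
SWAP     [50, 1, 0]
MUL      [50, 0]
POP      [50]
PUSH 9   [50, 9]

[50, 9]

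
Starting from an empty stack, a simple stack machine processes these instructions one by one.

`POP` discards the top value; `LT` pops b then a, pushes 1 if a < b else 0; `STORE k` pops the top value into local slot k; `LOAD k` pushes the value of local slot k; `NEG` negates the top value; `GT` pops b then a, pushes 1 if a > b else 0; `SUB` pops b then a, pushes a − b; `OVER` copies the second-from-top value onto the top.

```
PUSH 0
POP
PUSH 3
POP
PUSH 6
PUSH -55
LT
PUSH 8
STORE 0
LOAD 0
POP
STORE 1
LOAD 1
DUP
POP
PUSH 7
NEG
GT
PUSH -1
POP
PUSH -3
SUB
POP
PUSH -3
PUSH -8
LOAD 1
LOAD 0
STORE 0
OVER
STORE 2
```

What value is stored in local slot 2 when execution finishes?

PUSH 0   → 0
POP      → (empty)
PUSH 3   → 3
POP      → (empty)
PUSH 6   → 6
PUSH -55 → 6 -55
LT       → 0
PUSH 8   → 0 8
STORE 0  → 0
LOAD 0   → 0 8
POP      → 0
STORE 1  → (empty)
LOAD 1   → 0
DUP      → 0 0
POP      → 0
PUSH 7   → 0 7
NEG      → 0 -7
GT       → 1
PUSH -1  → 1 -1
POP      → 1
PUSH -3  → 1 -3
SUB      → 4
POP      → (empty)
PUSH -3  → -3
PUSH -8  → -3 -8
LOAD 1   → -3 -8 0
LOAD 0   → -3 -8 0 8
STORE 0  → -3 -8 0
OVER     → -3 -8 0 -8
STORE 2  → -3 -8 0

-8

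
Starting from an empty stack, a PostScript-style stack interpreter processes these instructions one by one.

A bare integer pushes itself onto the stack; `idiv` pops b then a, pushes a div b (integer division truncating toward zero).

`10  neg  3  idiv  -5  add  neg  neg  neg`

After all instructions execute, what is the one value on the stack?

8

10   : [10]
neg  : [-10]
3    : [-10, 3]
idiv : [-3]
-5   : [-3, -5]
add  : [-8]
neg  : [8]
neg  : [-8]
neg  : [8]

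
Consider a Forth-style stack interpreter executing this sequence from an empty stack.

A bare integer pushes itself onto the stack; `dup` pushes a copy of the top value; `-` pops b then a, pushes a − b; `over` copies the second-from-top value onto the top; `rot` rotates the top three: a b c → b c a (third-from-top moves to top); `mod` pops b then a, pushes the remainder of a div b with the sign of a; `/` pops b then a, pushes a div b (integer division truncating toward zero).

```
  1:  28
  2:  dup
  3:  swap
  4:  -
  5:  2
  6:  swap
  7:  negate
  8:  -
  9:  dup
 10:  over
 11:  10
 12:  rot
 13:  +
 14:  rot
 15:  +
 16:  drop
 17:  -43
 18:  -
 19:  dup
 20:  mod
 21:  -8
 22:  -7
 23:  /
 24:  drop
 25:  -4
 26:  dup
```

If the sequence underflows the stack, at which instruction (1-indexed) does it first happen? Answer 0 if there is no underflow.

0

28     : 28
dup    : 28 28
swap   : 28 28
-      : 0
2      : 0 2
swap   : 2 0
negate : 2 0
-      : 2
dup    : 2 2
over   : 2 2 2
10     : 2 2 2 10
rot    : 2 2 10 2
+      : 2 2 12
rot    : 2 12 2
+      : 2 14
drop   : 2
-43    : 2 -43
-      : 45
dup    : 45 45
mod    : 0
-8     : 0 -8
-7     : 0 -8 -7
/      : 0 1
drop   : 0
-4     : 0 -4
dup    : 0 -4 -4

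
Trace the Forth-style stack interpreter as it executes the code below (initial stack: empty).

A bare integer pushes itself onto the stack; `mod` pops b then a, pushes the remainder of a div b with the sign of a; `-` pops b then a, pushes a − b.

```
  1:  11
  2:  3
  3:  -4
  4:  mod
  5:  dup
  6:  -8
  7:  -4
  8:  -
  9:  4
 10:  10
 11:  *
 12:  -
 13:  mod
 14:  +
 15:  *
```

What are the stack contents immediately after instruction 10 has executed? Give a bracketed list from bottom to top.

11  -> 11
3   -> 11 3
-4  -> 11 3 -4
mod -> 11 3
dup -> 11 3 3
-8  -> 11 3 3 -8
-4  -> 11 3 3 -8 -4
-   -> 11 3 3 -4
4   -> 11 3 3 -4 4
10  -> 11 3 3 -4 4 10

[11, 3, 3, -4, 4, 10]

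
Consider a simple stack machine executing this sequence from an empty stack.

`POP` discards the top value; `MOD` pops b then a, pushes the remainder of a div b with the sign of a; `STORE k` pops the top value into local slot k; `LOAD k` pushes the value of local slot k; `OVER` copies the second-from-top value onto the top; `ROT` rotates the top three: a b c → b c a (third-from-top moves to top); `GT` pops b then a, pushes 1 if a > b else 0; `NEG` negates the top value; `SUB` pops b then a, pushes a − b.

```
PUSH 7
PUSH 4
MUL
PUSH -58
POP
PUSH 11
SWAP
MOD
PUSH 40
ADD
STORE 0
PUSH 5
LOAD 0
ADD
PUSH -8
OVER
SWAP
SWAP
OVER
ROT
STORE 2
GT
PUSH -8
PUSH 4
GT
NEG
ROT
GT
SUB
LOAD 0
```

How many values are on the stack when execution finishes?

PUSH 7   : [7]
PUSH 4   : [7, 4]
MUL      : [28]
PUSH -58 : [28, -58]
POP      : [28]
PUSH 11  : [28, 11]
SWAP     : [11, 28]
MOD      : [11]
PUSH 40  : [11, 40]
ADD      : [51]
STORE 0  : []
PUSH 5   : [5]
LOAD 0   : [5, 51]
ADD      : [56]
PUSH -8  : [56, -8]
OVER     : [56, -8, 56]
SWAP     : [56, 56, -8]
SWAP     : [56, -8, 56]
OVER     : [56, -8, 56, -8]
ROT      : [56, 56, -8, -8]
STORE 2  : [56, 56, -8]
GT       : [56, 1]
PUSH -8  : [56, 1, -8]
PUSH 4   : [56, 1, -8, 4]
GT       : [56, 1, 0]
NEG      : [56, 1, 0]
ROT      : [1, 0, 56]
GT       : [1, 0]
SUB      : [1]
LOAD 0   : [1, 51]

2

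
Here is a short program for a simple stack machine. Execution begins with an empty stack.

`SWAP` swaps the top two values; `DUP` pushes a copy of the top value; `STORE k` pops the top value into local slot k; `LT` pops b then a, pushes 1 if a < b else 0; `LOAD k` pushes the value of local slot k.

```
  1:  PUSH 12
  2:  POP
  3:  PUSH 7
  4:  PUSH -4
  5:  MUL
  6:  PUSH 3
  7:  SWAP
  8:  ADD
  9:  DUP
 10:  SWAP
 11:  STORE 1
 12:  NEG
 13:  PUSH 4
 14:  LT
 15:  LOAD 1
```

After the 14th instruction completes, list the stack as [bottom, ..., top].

[0]

PUSH 12  12
POP      (empty)
PUSH 7   7
PUSH -4  7 -4
MUL      -28
PUSH 3   -28 3
SWAP     3 -28
ADD      -25
DUP      -25 -25
SWAP     -25 -25
STORE 1  -25
NEG      25
PUSH 4   25 4
LT       0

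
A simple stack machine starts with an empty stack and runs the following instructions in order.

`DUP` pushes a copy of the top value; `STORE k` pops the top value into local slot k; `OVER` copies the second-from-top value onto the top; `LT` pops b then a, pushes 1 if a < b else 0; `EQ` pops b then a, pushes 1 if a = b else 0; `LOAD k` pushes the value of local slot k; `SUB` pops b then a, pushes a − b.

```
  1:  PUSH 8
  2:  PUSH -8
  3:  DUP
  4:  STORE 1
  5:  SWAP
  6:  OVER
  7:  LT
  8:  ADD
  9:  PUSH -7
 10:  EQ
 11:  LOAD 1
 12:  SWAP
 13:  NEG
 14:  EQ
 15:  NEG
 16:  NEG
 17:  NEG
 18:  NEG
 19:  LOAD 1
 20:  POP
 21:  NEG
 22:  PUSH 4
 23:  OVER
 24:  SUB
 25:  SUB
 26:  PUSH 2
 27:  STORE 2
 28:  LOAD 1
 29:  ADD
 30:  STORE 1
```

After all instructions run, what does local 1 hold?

PUSH 8   8
PUSH -8  8 -8
DUP      8 -8 -8
STORE 1  8 -8
SWAP     -8 8
OVER     -8 8 -8
LT       -8 0
ADD      -8
PUSH -7  -8 -7
EQ       0
LOAD 1   0 -8
SWAP     -8 0
NEG      -8 0
EQ       0
NEG      0
NEG      0
NEG      0
NEG      0
LOAD 1   0 -8
POP      0
NEG      0
PUSH 4   0 4
OVER     0 4 0
SUB      0 4
SUB      -4
PUSH 2   -4 2
STORE 2  -4
LOAD 1   -4 -8
ADD      -12
STORE 1  (empty)

-12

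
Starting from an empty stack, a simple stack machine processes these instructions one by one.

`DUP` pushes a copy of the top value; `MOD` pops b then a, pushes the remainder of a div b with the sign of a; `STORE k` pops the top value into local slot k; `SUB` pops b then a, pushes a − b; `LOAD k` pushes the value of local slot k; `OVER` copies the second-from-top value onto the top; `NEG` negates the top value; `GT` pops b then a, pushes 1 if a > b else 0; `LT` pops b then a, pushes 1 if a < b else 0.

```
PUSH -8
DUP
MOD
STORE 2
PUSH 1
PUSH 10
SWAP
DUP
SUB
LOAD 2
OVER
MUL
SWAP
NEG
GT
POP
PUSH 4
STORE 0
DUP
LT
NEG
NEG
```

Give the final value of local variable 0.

PUSH -8 : -8
DUP     : -8 -8
MOD     : 0
STORE 2 : (empty)
PUSH 1  : 1
PUSH 10 : 1 10
SWAP    : 10 1
DUP     : 10 1 1
SUB     : 10 0
LOAD 2  : 10 0 0
OVER    : 10 0 0 0
MUL     : 10 0 0
SWAP    : 10 0 0
NEG     : 10 0 0
GT      : 10 0
POP     : 10
PUSH 4  : 10 4
STORE 0 : 10
DUP     : 10 10
LT      : 0
NEG     : 0
NEG     : 0

4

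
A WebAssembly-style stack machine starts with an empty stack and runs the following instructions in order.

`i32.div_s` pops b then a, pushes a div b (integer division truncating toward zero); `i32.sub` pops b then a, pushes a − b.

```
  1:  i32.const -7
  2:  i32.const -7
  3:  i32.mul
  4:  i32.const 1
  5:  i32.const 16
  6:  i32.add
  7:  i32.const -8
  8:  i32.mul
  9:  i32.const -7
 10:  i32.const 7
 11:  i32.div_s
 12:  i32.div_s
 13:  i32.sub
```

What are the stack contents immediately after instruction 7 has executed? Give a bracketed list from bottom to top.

i32.const -7 : [-7]
i32.const -7 : [-7, -7]
i32.mul      : [49]
i32.const 1  : [49, 1]
i32.const 16 : [49, 1, 16]
i32.add      : [49, 17]
i32.const -8 : [49, 17, -8]

[49, 17, -8]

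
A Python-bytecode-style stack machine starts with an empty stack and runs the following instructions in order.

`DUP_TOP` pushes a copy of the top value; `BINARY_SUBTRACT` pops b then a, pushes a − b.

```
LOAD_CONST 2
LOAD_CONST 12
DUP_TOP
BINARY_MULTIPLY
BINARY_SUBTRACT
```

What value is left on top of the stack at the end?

LOAD_CONST 2     [2]
LOAD_CONST 12    [2, 12]
DUP_TOP          [2, 12, 12]
BINARY_MULTIPLY  [2, 144]
BINARY_SUBTRACT  [-142]

-142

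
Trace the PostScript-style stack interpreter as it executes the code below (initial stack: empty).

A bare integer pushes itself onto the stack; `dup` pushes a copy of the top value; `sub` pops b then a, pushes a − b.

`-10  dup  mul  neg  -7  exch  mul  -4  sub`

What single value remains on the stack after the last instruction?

-10  -> -10
dup  -> -10 -10
mul  -> 100
neg  -> -100
-7   -> -100 -7
exch -> -7 -100
mul  -> 700
-4   -> 700 -4
sub  -> 704

704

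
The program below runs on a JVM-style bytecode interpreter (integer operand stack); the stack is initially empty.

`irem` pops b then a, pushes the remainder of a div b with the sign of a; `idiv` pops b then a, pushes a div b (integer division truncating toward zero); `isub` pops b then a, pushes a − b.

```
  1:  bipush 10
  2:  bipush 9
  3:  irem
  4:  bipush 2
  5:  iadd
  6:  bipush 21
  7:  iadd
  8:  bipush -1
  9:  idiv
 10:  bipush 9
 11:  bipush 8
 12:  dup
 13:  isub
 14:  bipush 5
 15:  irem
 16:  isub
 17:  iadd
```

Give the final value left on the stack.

-15

bipush 10 : 10
bipush 9  : 10 9
irem      : 1
bipush 2  : 1 2
iadd      : 3
bipush 21 : 3 21
iadd      : 24
bipush -1 : 24 -1
idiv      : -24
bipush 9  : -24 9
bipush 8  : -24 9 8
dup       : -24 9 8 8
isub      : -24 9 0
bipush 5  : -24 9 0 5
irem      : -24 9 0
isub      : -24 9
iadd      : -15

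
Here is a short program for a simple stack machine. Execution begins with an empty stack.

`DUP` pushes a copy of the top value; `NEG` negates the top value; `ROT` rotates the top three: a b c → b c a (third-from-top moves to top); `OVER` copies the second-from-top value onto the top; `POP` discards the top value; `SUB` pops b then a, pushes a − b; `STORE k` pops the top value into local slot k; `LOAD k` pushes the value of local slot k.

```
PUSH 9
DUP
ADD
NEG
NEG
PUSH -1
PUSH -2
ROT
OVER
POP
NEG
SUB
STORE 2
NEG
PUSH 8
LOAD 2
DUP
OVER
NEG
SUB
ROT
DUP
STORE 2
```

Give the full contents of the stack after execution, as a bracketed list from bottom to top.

PUSH 9  -> 9
DUP     -> 9 9
ADD     -> 18
NEG     -> -18
NEG     -> 18
PUSH -1 -> 18 -1
PUSH -2 -> 18 -1 -2
ROT     -> -1 -2 18
OVER    -> -1 -2 18 -2
POP     -> -1 -2 18
NEG     -> -1 -2 -18
SUB     -> -1 16
STORE 2 -> -1
NEG     -> 1
PUSH 8  -> 1 8
LOAD 2  -> 1 8 16
DUP     -> 1 8 16 16
OVER    -> 1 8 16 16 16
NEG     -> 1 8 16 16 -16
SUB     -> 1 8 16 32
ROT     -> 1 16 32 8
DUP     -> 1 16 32 8 8
STORE 2 -> 1 16 32 8

[1, 16, 32, 8]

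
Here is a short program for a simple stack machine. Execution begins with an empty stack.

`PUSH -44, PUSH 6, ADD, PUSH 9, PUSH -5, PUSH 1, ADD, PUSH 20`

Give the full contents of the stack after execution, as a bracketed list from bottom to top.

[-38, 9, -4, 20]

PUSH -44 -> [-44]
PUSH 6   -> [-44, 6]
ADD      -> [-38]
PUSH 9   -> [-38, 9]
PUSH -5  -> [-38, 9, -5]
PUSH 1   -> [-38, 9, -5, 1]
ADD      -> [-38, 9, -4]
PUSH 20  -> [-38, 9, -4, 20]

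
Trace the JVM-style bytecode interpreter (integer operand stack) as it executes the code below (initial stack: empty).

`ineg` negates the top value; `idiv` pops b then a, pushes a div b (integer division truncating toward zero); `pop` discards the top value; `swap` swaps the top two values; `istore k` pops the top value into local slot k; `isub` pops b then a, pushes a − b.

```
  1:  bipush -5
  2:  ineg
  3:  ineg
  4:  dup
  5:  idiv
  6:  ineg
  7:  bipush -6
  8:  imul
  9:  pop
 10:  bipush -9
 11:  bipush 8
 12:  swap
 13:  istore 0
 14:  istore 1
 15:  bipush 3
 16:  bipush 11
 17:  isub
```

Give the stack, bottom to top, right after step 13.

bipush -5 -> -5
ineg      -> 5
ineg      -> -5
dup       -> -5 -5
idiv      -> 1
ineg      -> -1
bipush -6 -> -1 -6
imul      -> 6
pop       -> (empty)
bipush -9 -> -9
bipush 8  -> -9 8
swap      -> 8 -9
istore 0  -> 8

[8]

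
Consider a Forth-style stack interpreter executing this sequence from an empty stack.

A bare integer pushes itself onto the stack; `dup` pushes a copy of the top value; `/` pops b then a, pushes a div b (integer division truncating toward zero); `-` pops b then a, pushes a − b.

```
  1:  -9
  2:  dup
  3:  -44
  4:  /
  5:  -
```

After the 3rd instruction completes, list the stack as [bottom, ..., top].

-9  : -9
dup : -9 -9
-44 : -9 -9 -44

[-9, -9, -44]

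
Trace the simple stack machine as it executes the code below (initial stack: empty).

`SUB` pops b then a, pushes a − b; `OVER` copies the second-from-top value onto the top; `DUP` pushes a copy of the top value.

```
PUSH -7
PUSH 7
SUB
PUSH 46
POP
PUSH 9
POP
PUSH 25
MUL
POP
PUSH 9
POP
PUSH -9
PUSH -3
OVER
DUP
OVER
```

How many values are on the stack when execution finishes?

PUSH -7 : [-7]
PUSH 7  : [-7, 7]
SUB     : [-14]
PUSH 46 : [-14, 46]
POP     : [-14]
PUSH 9  : [-14, 9]
POP     : [-14]
PUSH 25 : [-14, 25]
MUL     : [-350]
POP     : []
PUSH 9  : [9]
POP     : []
PUSH -9 : [-9]
PUSH -3 : [-9, -3]
OVER    : [-9, -3, -9]
DUP     : [-9, -3, -9, -9]
OVER    : [-9, -3, -9, -9, -9]

5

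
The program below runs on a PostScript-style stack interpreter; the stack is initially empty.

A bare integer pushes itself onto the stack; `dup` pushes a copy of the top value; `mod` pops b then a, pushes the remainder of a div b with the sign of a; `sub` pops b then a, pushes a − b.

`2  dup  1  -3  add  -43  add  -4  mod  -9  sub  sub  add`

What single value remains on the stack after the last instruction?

2    2
dup  2 2
1    2 2 1
-3   2 2 1 -3
add  2 2 -2
-43  2 2 -2 -43
add  2 2 -45
-4   2 2 -45 -4
mod  2 2 -1
-9   2 2 -1 -9
sub  2 2 8
sub  2 -6
add  -4

-4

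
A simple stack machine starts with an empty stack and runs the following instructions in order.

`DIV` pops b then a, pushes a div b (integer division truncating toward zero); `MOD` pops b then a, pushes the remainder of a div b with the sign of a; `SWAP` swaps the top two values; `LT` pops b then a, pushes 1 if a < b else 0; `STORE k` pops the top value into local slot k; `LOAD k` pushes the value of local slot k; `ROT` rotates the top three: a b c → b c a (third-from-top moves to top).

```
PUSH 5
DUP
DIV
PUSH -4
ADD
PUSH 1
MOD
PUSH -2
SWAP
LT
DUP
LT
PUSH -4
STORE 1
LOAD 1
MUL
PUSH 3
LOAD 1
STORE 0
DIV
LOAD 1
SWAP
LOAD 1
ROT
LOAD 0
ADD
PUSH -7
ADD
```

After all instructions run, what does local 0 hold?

PUSH 5  → [5]
DUP     → [5, 5]
DIV     → [1]
PUSH -4 → [1, -4]
ADD     → [-3]
PUSH 1  → [-3, 1]
MOD     → [0]
PUSH -2 → [0, -2]
SWAP    → [-2, 0]
LT      → [1]
DUP     → [1, 1]
LT      → [0]
PUSH -4 → [0, -4]
STORE 1 → [0]
LOAD 1  → [0, -4]
MUL     → [0]
PUSH 3  → [0, 3]
LOAD 1  → [0, 3, -4]
STORE 0 → [0, 3]
DIV     → [0]
LOAD 1  → [0, -4]
SWAP    → [-4, 0]
LOAD 1  → [-4, 0, -4]
ROT     → [0, -4, -4]
LOAD 0  → [0, -4, -4, -4]
ADD     → [0, -4, -8]
PUSH -7 → [0, -4, -8, -7]
ADD     → [0, -4, -15]

-4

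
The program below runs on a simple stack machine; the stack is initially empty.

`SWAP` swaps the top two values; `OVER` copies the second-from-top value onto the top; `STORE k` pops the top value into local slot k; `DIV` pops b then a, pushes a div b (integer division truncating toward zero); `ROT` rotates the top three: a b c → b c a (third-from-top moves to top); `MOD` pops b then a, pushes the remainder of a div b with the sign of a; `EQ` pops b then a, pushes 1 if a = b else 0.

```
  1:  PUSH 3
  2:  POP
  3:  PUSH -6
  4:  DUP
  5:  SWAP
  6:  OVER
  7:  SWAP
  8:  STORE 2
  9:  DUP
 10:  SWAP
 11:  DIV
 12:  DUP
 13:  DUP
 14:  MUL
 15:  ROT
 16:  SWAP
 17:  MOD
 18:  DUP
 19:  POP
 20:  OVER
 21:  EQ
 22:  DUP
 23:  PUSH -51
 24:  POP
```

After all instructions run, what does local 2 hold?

PUSH 3   -> 3
POP      -> (empty)
PUSH -6  -> -6
DUP      -> -6 -6
SWAP     -> -6 -6
OVER     -> -6 -6 -6
SWAP     -> -6 -6 -6
STORE 2  -> -6 -6
DUP      -> -6 -6 -6
SWAP     -> -6 -6 -6
DIV      -> -6 1
DUP      -> -6 1 1
DUP      -> -6 1 1 1
MUL      -> -6 1 1
ROT      -> 1 1 -6
SWAP     -> 1 -6 1
MOD      -> 1 0
DUP      -> 1 0 0
POP      -> 1 0
OVER     -> 1 0 1
EQ       -> 1 0
DUP      -> 1 0 0
PUSH -51 -> 1 0 0 -51
POP      -> 1 0 0

-6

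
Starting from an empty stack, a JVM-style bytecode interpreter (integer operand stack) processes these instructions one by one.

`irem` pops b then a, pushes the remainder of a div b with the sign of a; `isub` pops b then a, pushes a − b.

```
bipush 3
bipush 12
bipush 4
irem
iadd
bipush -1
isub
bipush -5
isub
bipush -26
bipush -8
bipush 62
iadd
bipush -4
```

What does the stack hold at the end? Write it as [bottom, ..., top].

[9, -26, 54, -4]

bipush 3    [3]
bipush 12   [3, 12]
bipush 4    [3, 12, 4]
irem        [3, 0]
iadd        [3]
bipush -1   [3, -1]
isub        [4]
bipush -5   [4, -5]
isub        [9]
bipush -26  [9, -26]
bipush -8   [9, -26, -8]
bipush 62   [9, -26, -8, 62]
iadd        [9, -26, 54]
bipush -4   [9, -26, 54, -4]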